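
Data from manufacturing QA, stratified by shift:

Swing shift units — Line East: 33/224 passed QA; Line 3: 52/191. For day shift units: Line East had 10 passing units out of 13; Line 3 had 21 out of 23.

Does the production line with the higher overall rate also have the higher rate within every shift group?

Yes

Swing shift: Line East 33/224 = 14.7%, Line 3 52/191 = 27.2% → Line 3
Day shift: Line East 10/13 = 76.9%, Line 3 21/23 = 91.3% → Line 3
Overall: Line East 43/237 = 18.1%, Line 3 73/214 = 34.1% → Line 3
Line 3 wins overall and in every shift group — no reversal.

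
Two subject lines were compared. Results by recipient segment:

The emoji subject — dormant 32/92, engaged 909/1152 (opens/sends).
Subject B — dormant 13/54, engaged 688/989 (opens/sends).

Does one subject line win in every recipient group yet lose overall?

No

Dormant: the emoji subject 32/92 = 34.8%, Subject B 13/54 = 24.1% → the emoji subject
Engaged: the emoji subject 909/1152 = 78.9%, Subject B 688/989 = 69.6% → the emoji subject
Overall: the emoji subject 941/1244 = 75.6%, Subject B 701/1043 = 67.2% → the emoji subject
The emoji subject wins overall and in every recipient group — no reversal.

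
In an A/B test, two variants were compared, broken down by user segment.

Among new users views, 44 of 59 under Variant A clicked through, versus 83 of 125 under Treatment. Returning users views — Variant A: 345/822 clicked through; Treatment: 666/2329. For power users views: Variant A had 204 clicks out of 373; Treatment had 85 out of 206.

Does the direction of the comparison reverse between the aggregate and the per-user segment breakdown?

No

New users: Variant A 44/59 = 74.6%, Treatment 83/125 = 66.4% → Variant A
Returning users: Variant A 345/822 = 42.0%, Treatment 666/2329 = 28.6% → Variant A
Power users: Variant A 204/373 = 54.7%, Treatment 85/206 = 41.3% → Variant A
Overall: Variant A 593/1254 = 47.3%, Treatment 834/2660 = 31.4% → Variant A
Variant A wins overall and in every user group — no reversal.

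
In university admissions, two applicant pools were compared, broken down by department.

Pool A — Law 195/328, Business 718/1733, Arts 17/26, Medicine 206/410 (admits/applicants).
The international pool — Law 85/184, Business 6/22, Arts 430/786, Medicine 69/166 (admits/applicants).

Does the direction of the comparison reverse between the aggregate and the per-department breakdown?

Law: Pool A 195/328 = 59.5%, the international pool 85/184 = 46.2% → Pool A
Business: Pool A 718/1733 = 41.4%, the international pool 6/22 = 27.3% → Pool A
Arts: Pool A 17/26 = 65.4%, the international pool 430/786 = 54.7% → Pool A
Medicine: Pool A 206/410 = 50.2%, the international pool 69/166 = 41.6% → Pool A
Overall: Pool A 1136/2497 = 45.5%, the international pool 590/1158 = 50.9% → the international pool
Pool A wins each department group but the international pool wins overall — the comparison reverses. Pool A's applicants skew toward Business, which has a lower base rate.

Yes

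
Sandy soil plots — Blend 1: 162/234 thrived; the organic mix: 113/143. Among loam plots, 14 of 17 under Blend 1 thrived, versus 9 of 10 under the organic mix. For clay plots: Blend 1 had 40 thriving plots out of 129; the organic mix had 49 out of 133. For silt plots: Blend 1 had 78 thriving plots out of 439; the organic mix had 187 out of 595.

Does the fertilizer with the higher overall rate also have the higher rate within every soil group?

Sandy soil: Blend 1 162/234 = 69.2%, the organic mix 113/143 = 79.0% → the organic mix
Loam: Blend 1 14/17 = 82.4%, the organic mix 9/10 = 90.0% → the organic mix
Clay: Blend 1 40/129 = 31.0%, the organic mix 49/133 = 36.8% → the organic mix
Silt: Blend 1 78/439 = 17.8%, the organic mix 187/595 = 31.4% → the organic mix
Overall: Blend 1 294/819 = 35.9%, the organic mix 358/881 = 40.6% → the organic mix
The organic mix wins overall and in every soil group — no reversal.

Yes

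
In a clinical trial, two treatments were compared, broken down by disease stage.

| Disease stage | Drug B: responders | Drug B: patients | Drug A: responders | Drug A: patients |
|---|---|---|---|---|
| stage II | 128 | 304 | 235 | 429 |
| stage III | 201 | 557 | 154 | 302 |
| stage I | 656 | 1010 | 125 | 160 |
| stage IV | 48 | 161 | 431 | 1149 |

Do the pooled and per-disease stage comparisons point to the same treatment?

No

Stage II: Drug B 128/304 = 42.1%, Drug A 235/429 = 54.8% → Drug A
Stage III: Drug B 201/557 = 36.1%, Drug A 154/302 = 51.0% → Drug A
Stage I: Drug B 656/1010 = 65.0%, Drug A 125/160 = 78.1% → Drug A
Stage IV: Drug B 48/161 = 29.8%, Drug A 431/1149 = 37.5% → Drug A
Overall: Drug B 1033/2032 = 50.8%, Drug A 945/2040 = 46.3% → Drug B
Drug A wins each disease group but Drug B wins overall — the comparison reverses. Drug A's patients skew toward stage IV, which has a lower base rate.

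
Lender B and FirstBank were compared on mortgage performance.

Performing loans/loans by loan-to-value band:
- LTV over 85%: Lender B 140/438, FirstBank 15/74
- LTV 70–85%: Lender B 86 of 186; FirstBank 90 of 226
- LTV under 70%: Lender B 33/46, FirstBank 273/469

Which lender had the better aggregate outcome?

FirstBank

LTV over 85%: Lender B 140/438 = 32.0%, FirstBank 15/74 = 20.3% → Lender B
LTV 70–85%: Lender B 86/186 = 46.2%, FirstBank 90/226 = 39.8% → Lender B
LTV under 70%: Lender B 33/46 = 71.7%, FirstBank 273/469 = 58.2% → Lender B
Overall: Lender B 259/670 = 38.7%, FirstBank 378/769 = 49.2% → FirstBank
(Lender B wins every loan-to-value group but FirstBank wins overall — Lender B's loans skew toward the low-rate LTV over 85% group.)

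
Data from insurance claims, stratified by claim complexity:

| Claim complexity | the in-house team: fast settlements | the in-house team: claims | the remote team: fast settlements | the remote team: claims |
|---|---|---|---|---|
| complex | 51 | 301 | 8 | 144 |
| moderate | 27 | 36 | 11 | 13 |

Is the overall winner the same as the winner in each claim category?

Complex: the in-house team 51/301 = 16.9%, the remote team 8/144 = 5.6% → the in-house team
Moderate: the in-house team 27/36 = 75.0%, the remote team 11/13 = 84.6% → the remote team
Overall: the in-house team 78/337 = 23.1%, the remote team 19/157 = 12.1% → the in-house team
Neither sweeps: the in-house team wins 1 of 2 groups, the remote team wins 1. The in-house team wins overall but not every group — no Simpson reversal.

No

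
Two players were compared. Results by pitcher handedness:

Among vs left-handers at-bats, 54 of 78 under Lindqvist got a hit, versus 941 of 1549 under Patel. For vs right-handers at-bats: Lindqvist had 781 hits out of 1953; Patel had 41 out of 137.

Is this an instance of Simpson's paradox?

Yes

Vs left-handers: Lindqvist 54/78 = 69.2%, Patel 941/1549 = 60.7% → Lindqvist
Vs right-handers: Lindqvist 781/1953 = 40.0%, Patel 41/137 = 29.9% → Lindqvist
Overall: Lindqvist 835/2031 = 41.1%, Patel 982/1686 = 58.2% → Patel
Lindqvist wins each pitcher group but Patel wins overall — the comparison reverses. Lindqvist's at-bats skew toward vs right-handers, which has a lower base rate.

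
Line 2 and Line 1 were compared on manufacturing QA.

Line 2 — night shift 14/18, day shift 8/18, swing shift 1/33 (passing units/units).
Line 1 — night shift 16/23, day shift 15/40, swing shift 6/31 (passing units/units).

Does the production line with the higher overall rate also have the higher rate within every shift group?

Night shift: Line 2 14/18 = 77.8%, Line 1 16/23 = 69.6% → Line 2
Day shift: Line 2 8/18 = 44.4%, Line 1 15/40 = 37.5% → Line 2
Swing shift: Line 2 1/33 = 3.0%, Line 1 6/31 = 19.4% → Line 1
Overall: Line 2 23/69 = 33.3%, Line 1 37/94 = 39.4% → Line 1
Neither sweeps: Line 2 wins 2 of 3 groups, Line 1 wins 1. Line 1 wins overall but not every group — no Simpson reversal.

No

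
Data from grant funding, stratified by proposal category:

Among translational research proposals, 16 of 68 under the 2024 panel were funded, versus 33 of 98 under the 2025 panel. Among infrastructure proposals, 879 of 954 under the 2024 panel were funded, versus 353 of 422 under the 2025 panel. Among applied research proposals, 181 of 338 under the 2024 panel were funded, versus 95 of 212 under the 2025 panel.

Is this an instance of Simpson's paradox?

No

Translational research: the 2024 panel 16/68 = 23.5%, the 2025 panel 33/98 = 33.7% → the 2025 panel
Infrastructure: the 2024 panel 879/954 = 92.1%, the 2025 panel 353/422 = 83.6% → the 2024 panel
Applied research: the 2024 panel 181/338 = 53.6%, the 2025 panel 95/212 = 44.8% → the 2024 panel
Overall: the 2024 panel 1076/1360 = 79.1%, the 2025 panel 481/732 = 65.7% → the 2024 panel
Neither sweeps: the 2024 panel wins 2 of 3 groups, the 2025 panel wins 1. The 2024 panel wins overall but not every group — no Simpson reversal.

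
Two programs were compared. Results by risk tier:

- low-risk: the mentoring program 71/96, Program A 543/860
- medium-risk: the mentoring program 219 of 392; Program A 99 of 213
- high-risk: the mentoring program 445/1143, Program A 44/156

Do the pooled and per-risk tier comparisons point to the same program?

No

Low-risk: the mentoring program 71/96 = 74.0%, Program A 543/860 = 63.1% → the mentoring program
Medium-risk: the mentoring program 219/392 = 55.9%, Program A 99/213 = 46.5% → the mentoring program
High-risk: the mentoring program 445/1143 = 38.9%, Program A 44/156 = 28.2% → the mentoring program
Overall: the mentoring program 735/1631 = 45.1%, Program A 686/1229 = 55.8% → Program A
The mentoring program wins each risk group but Program A wins overall — the comparison reverses. The mentoring program's participants skew toward high-risk, which has a lower base rate.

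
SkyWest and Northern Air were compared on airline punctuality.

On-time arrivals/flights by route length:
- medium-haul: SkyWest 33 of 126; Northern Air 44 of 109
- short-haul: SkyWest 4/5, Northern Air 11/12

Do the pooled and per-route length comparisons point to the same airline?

Yes

Medium-haul: SkyWest 33/126 = 26.2%, Northern Air 44/109 = 40.4% → Northern Air
Short-haul: SkyWest 4/5 = 80.0%, Northern Air 11/12 = 91.7% → Northern Air
Overall: SkyWest 37/131 = 28.2%, Northern Air 55/121 = 45.5% → Northern Air
Northern Air wins overall and in every route group — no reversal.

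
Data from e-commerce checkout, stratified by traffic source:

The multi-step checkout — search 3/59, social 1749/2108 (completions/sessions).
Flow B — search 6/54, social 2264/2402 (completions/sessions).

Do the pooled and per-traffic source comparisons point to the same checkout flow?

Search: the multi-step checkout 3/59 = 5.1%, Flow B 6/54 = 11.1% → Flow B
Social: the multi-step checkout 1749/2108 = 83.0%, Flow B 2264/2402 = 94.3% → Flow B
Overall: the multi-step checkout 1752/2167 = 80.8%, Flow B 2270/2456 = 92.4% → Flow B
Flow B wins overall and in every traffic group — no reversal.

Yes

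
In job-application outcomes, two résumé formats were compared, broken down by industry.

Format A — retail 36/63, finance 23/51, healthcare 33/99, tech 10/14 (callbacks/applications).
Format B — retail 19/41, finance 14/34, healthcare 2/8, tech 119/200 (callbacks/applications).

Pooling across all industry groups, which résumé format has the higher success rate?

Format B

Retail: Format A 36/63 = 57.1%, Format B 19/41 = 46.3% → Format A
Finance: Format A 23/51 = 45.1%, Format B 14/34 = 41.2% → Format A
Healthcare: Format A 33/99 = 33.3%, Format B 2/8 = 25.0% → Format A
Tech: Format A 10/14 = 71.4%, Format B 119/200 = 59.5% → Format A
Overall: Format A 102/227 = 44.9%, Format B 154/283 = 54.4% → Format B
(Format A wins every industry group but Format B wins overall — Format A's applications skew toward the low-rate healthcare group.)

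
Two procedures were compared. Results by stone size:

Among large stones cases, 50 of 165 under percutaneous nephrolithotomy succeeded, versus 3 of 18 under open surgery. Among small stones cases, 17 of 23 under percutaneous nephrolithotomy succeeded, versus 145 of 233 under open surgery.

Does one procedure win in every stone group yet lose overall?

Yes

Large stones: percutaneous nephrolithotomy 50/165 = 30.3%, open surgery 3/18 = 16.7% → percutaneous nephrolithotomy
Small stones: percutaneous nephrolithotomy 17/23 = 73.9%, open surgery 145/233 = 62.2% → percutaneous nephrolithotomy
Overall: percutaneous nephrolithotomy 67/188 = 35.6%, open surgery 148/251 = 59.0% → open surgery
Percutaneous nephrolithotomy wins each stone group but open surgery wins overall — the comparison reverses. Percutaneous nephrolithotomy's cases skew toward large stones, which has a lower base rate.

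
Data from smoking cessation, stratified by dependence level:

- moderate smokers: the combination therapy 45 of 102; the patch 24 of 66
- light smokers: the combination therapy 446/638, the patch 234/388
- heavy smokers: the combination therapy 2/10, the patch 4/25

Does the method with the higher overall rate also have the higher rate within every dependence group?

Yes

Moderate smokers: the combination therapy 45/102 = 44.1%, the patch 24/66 = 36.4% → the combination therapy
Light smokers: the combination therapy 446/638 = 69.9%, the patch 234/388 = 60.3% → the combination therapy
Heavy smokers: the combination therapy 2/10 = 20.0%, the patch 4/25 = 16.0% → the combination therapy
Overall: the combination therapy 493/750 = 65.7%, the patch 262/479 = 54.7% → the combination therapy
The combination therapy wins overall and in every dependence group — no reversal.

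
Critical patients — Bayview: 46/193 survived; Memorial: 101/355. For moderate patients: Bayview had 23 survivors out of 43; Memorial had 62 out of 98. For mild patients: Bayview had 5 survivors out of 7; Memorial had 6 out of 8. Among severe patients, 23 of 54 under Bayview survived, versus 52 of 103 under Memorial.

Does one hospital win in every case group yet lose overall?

Critical: Bayview 46/193 = 23.8%, Memorial 101/355 = 28.5% → Memorial
Moderate: Bayview 23/43 = 53.5%, Memorial 62/98 = 63.3% → Memorial
Mild: Bayview 5/7 = 71.4%, Memorial 6/8 = 75.0% → Memorial
Severe: Bayview 23/54 = 42.6%, Memorial 52/103 = 50.5% → Memorial
Overall: Bayview 97/297 = 32.7%, Memorial 221/564 = 39.2% → Memorial
Memorial wins overall and in every case group — no reversal.

No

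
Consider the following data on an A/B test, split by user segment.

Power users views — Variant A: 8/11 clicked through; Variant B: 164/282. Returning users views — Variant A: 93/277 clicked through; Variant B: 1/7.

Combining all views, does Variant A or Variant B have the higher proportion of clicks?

Power users: Variant A 8/11 = 72.7%, Variant B 164/282 = 58.2% → Variant A
Returning users: Variant A 93/277 = 33.6%, Variant B 1/7 = 14.3% → Variant A
Overall: Variant A 101/288 = 35.1%, Variant B 165/289 = 57.1% → Variant B
(Variant A wins every user group but Variant B wins overall — Variant A's views skew toward the low-rate returning users group.)

Variant B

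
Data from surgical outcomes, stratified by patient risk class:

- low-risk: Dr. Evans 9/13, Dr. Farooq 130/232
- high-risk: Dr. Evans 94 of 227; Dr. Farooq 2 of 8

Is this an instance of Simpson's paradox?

Yes

Low-risk: Dr. Evans 9/13 = 69.2%, Dr. Farooq 130/232 = 56.0% → Dr. Evans
High-risk: Dr. Evans 94/227 = 41.4%, Dr. Farooq 2/8 = 25.0% → Dr. Evans
Overall: Dr. Evans 103/240 = 42.9%, Dr. Farooq 132/240 = 55.0% → Dr. Farooq
Dr. Evans wins each patient risk group but Dr. Farooq wins overall — the comparison reverses. Dr. Evans's operations skew toward high-risk, which has a lower base rate.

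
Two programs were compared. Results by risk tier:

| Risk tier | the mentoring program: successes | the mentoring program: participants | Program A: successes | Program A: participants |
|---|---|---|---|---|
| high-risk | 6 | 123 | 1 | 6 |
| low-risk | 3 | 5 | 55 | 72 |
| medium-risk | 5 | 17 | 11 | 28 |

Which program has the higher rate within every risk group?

Program A

High-risk: the mentoring program 6/123 = 4.9%, Program A 1/6 = 16.7% → Program A
Low-risk: the mentoring program 3/5 = 60.0%, Program A 55/72 = 76.4% → Program A
Medium-risk: the mentoring program 5/17 = 29.4%, Program A 11/28 = 39.3% → Program A
Program A has the higher rate in all 3 groups.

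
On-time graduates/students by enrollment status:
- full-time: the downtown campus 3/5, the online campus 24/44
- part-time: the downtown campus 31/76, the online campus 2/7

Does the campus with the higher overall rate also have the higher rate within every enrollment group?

No

Full-time: the downtown campus 3/5 = 60.0%, the online campus 24/44 = 54.5% → the downtown campus
Part-time: the downtown campus 31/76 = 40.8%, the online campus 2/7 = 28.6% → the downtown campus
Overall: the downtown campus 34/81 = 42.0%, the online campus 26/51 = 51.0% → the online campus
The downtown campus wins each enrollment group but the online campus wins overall — the comparison reverses. The downtown campus's students skew toward part-time, which has a lower base rate.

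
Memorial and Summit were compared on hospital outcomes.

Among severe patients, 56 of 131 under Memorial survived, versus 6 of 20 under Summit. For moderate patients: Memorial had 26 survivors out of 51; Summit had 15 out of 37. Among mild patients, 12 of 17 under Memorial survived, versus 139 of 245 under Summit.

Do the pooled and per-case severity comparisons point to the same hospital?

Severe: Memorial 56/131 = 42.7%, Summit 6/20 = 30.0% → Memorial
Moderate: Memorial 26/51 = 51.0%, Summit 15/37 = 40.5% → Memorial
Mild: Memorial 12/17 = 70.6%, Summit 139/245 = 56.7% → Memorial
Overall: Memorial 94/199 = 47.2%, Summit 160/302 = 53.0% → Summit
Memorial wins each case group but Summit wins overall — the comparison reverses. Memorial's patients skew toward severe, which has a lower base rate.

No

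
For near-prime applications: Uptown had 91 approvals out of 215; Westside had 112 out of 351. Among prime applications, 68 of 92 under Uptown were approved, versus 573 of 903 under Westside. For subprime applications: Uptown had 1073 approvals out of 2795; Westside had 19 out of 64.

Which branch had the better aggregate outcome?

Westside

Near-prime: Uptown 91/215 = 42.3%, Westside 112/351 = 31.9% → Uptown
Prime: Uptown 68/92 = 73.9%, Westside 573/903 = 63.5% → Uptown
Subprime: Uptown 1073/2795 = 38.4%, Westside 19/64 = 29.7% → Uptown
Overall: Uptown 1232/3102 = 39.7%, Westside 704/1318 = 53.4% → Westside
(Uptown wins every credit group but Westside wins overall — Uptown's applications skew toward the low-rate subprime group.)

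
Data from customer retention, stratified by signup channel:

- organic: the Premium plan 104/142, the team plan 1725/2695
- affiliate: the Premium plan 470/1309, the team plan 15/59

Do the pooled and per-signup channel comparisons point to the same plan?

Organic: the Premium plan 104/142 = 73.2%, the team plan 1725/2695 = 64.0% → the Premium plan
Affiliate: the Premium plan 470/1309 = 35.9%, the team plan 15/59 = 25.4% → the Premium plan
Overall: the Premium plan 574/1451 = 39.6%, the team plan 1740/2754 = 63.2% → the team plan
The Premium plan wins each signup group but the team plan wins overall — the comparison reverses. The Premium plan's customers skew toward affiliate, which has a lower base rate.

No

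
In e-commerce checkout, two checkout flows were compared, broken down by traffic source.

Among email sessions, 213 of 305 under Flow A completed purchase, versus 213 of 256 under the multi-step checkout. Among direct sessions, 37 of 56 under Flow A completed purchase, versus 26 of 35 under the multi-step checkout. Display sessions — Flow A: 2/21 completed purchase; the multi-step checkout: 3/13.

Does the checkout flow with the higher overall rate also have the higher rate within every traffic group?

Email: Flow A 213/305 = 69.8%, the multi-step checkout 213/256 = 83.2% → the multi-step checkout
Direct: Flow A 37/56 = 66.1%, the multi-step checkout 26/35 = 74.3% → the multi-step checkout
Display: Flow A 2/21 = 9.5%, the multi-step checkout 3/13 = 23.1% → the multi-step checkout
Overall: Flow A 252/382 = 66.0%, the multi-step checkout 242/304 = 79.6% → the multi-step checkout
The multi-step checkout wins overall and in every traffic group — no reversal.

Yes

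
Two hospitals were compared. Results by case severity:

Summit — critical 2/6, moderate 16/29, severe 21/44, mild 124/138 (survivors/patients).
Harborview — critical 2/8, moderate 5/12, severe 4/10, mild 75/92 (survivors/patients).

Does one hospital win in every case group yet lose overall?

No

Critical: Summit 2/6 = 33.3%, Harborview 2/8 = 25.0% → Summit
Moderate: Summit 16/29 = 55.2%, Harborview 5/12 = 41.7% → Summit
Severe: Summit 21/44 = 47.7%, Harborview 4/10 = 40.0% → Summit
Mild: Summit 124/138 = 89.9%, Harborview 75/92 = 81.5% → Summit
Overall: Summit 163/217 = 75.1%, Harborview 86/122 = 70.5% → Summit
Summit wins overall and in every case group — no reversal.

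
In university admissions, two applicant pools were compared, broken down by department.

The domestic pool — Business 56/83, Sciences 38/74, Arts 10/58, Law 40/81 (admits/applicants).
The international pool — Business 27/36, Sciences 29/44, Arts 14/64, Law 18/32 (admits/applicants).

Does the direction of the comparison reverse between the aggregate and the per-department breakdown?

Business: the domestic pool 56/83 = 67.5%, the international pool 27/36 = 75.0% → the international pool
Sciences: the domestic pool 38/74 = 51.4%, the international pool 29/44 = 65.9% → the international pool
Arts: the domestic pool 10/58 = 17.2%, the international pool 14/64 = 21.9% → the international pool
Law: the domestic pool 40/81 = 49.4%, the international pool 18/32 = 56.2% → the international pool
Overall: the domestic pool 144/296 = 48.6%, the international pool 88/176 = 50.0% → the international pool
The international pool wins overall and in every department group — no reversal.

No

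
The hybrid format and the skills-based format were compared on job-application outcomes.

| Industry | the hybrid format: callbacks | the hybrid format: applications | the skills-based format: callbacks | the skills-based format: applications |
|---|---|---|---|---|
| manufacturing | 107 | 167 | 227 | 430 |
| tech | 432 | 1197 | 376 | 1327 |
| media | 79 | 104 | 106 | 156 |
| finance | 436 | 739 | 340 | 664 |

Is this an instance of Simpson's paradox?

No

Manufacturing: the hybrid format 107/167 = 64.1%, the skills-based format 227/430 = 52.8% → the hybrid format
Tech: the hybrid format 432/1197 = 36.1%, the skills-based format 376/1327 = 28.3% → the hybrid format
Media: the hybrid format 79/104 = 76.0%, the skills-based format 106/156 = 67.9% → the hybrid format
Finance: the hybrid format 436/739 = 59.0%, the skills-based format 340/664 = 51.2% → the hybrid format
Overall: the hybrid format 1054/2207 = 47.8%, the skills-based format 1049/2577 = 40.7% → the hybrid format
The hybrid format wins overall and in every industry group — no reversal.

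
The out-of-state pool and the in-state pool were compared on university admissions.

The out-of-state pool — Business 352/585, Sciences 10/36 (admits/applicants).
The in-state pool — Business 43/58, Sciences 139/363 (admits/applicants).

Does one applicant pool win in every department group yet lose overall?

Business: the out-of-state pool 352/585 = 60.2%, the in-state pool 43/58 = 74.1% → the in-state pool
Sciences: the out-of-state pool 10/36 = 27.8%, the in-state pool 139/363 = 38.3% → the in-state pool
Overall: the out-of-state pool 362/621 = 58.3%, the in-state pool 182/421 = 43.2% → the out-of-state pool
The in-state pool wins each department group but the out-of-state pool wins overall — the comparison reverses. The in-state pool's applicants skew toward Sciences, which has a lower base rate.

Yes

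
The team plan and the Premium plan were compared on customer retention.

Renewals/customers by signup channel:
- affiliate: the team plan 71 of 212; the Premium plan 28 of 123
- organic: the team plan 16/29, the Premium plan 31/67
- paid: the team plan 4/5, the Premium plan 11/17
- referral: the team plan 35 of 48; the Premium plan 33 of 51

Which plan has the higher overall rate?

the team plan

Affiliate: the team plan 71/212 = 33.5%, the Premium plan 28/123 = 22.8% → the team plan
Organic: the team plan 16/29 = 55.2%, the Premium plan 31/67 = 46.3% → the team plan
Paid: the team plan 4/5 = 80.0%, the Premium plan 11/17 = 64.7% → the team plan
Referral: the team plan 35/48 = 72.9%, the Premium plan 33/51 = 64.7% → the team plan
Overall: the team plan 126/294 = 42.9%, the Premium plan 103/258 = 39.9% → the team plan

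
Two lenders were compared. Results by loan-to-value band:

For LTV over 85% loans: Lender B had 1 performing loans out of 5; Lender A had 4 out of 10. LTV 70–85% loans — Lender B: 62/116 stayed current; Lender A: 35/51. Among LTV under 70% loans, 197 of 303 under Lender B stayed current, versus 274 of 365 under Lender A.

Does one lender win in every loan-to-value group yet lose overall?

LTV over 85%: Lender B 1/5 = 20.0%, Lender A 4/10 = 40.0% → Lender A
LTV 70–85%: Lender B 62/116 = 53.4%, Lender A 35/51 = 68.6% → Lender A
LTV under 70%: Lender B 197/303 = 65.0%, Lender A 274/365 = 75.1% → Lender A
Overall: Lender B 260/424 = 61.3%, Lender A 313/426 = 73.5% → Lender A
Lender A wins overall and in every loan-to-value group — no reversal.

No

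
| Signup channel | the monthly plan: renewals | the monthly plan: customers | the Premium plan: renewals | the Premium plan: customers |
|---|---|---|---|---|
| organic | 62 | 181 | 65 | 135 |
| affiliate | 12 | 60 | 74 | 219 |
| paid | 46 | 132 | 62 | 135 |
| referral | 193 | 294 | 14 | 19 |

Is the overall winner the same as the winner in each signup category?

No

Organic: the monthly plan 62/181 = 34.3%, the Premium plan 65/135 = 48.1% → the Premium plan
Affiliate: the monthly plan 12/60 = 20.0%, the Premium plan 74/219 = 33.8% → the Premium plan
Paid: the monthly plan 46/132 = 34.8%, the Premium plan 62/135 = 45.9% → the Premium plan
Referral: the monthly plan 193/294 = 65.6%, the Premium plan 14/19 = 73.7% → the Premium plan
Overall: the monthly plan 313/667 = 46.9%, the Premium plan 215/508 = 42.3% → the monthly plan
The Premium plan wins each signup group but the monthly plan wins overall — the comparison reverses. The Premium plan's customers skew toward affiliate, which has a lower base rate.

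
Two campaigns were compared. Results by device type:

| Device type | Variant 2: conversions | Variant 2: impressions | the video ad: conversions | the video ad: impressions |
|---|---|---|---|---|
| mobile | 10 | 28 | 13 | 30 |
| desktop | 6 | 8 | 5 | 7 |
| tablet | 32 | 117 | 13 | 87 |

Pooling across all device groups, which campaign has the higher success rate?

Variant 2

Mobile: Variant 2 10/28 = 35.7%, the video ad 13/30 = 43.3% → the video ad
Desktop: Variant 2 6/8 = 75.0%, the video ad 5/7 = 71.4% → Variant 2
Tablet: Variant 2 32/117 = 27.4%, the video ad 13/87 = 14.9% → Variant 2
Overall: Variant 2 48/153 = 31.4%, the video ad 31/124 = 25.0% → Variant 2
(Neither sweeps every device group, but Variant 2 has the higher pooled rate.)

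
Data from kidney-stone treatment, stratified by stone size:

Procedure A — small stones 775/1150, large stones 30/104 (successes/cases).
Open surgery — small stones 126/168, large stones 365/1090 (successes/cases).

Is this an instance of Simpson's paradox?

Small stones: Procedure A 775/1150 = 67.4%, open surgery 126/168 = 75.0% → open surgery
Large stones: Procedure A 30/104 = 28.8%, open surgery 365/1090 = 33.5% → open surgery
Overall: Procedure A 805/1254 = 64.2%, open surgery 491/1258 = 39.0% → Procedure A
Open surgery wins each stone group but Procedure A wins overall — the comparison reverses. Open surgery's cases skew toward large stones, which has a lower base rate.

Yes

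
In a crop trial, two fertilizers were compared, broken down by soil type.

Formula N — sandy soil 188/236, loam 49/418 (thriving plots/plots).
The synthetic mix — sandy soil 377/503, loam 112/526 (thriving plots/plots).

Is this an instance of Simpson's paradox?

No

Sandy soil: Formula N 188/236 = 79.7%, the synthetic mix 377/503 = 75.0% → Formula N
Loam: Formula N 49/418 = 11.7%, the synthetic mix 112/526 = 21.3% → the synthetic mix
Overall: Formula N 237/654 = 36.2%, the synthetic mix 489/1029 = 47.5% → the synthetic mix
Neither sweeps: Formula N wins 1 of 2 groups, the synthetic mix wins 1. The synthetic mix wins overall but not every group — no Simpson reversal.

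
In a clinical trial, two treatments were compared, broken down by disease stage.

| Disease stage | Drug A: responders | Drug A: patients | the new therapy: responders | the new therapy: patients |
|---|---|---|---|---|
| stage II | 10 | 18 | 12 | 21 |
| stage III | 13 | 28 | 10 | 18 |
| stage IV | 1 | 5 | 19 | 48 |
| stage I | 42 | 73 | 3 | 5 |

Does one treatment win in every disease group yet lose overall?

Yes

Stage II: Drug A 10/18 = 55.6%, the new therapy 12/21 = 57.1% → the new therapy
Stage III: Drug A 13/28 = 46.4%, the new therapy 10/18 = 55.6% → the new therapy
Stage IV: Drug A 1/5 = 20.0%, the new therapy 19/48 = 39.6% → the new therapy
Stage I: Drug A 42/73 = 57.5%, the new therapy 3/5 = 60.0% → the new therapy
Overall: Drug A 66/124 = 53.2%, the new therapy 44/92 = 47.8% → Drug A
The new therapy wins each disease group but Drug A wins overall — the comparison reverses. The new therapy's patients skew toward stage IV, which has a lower base rate.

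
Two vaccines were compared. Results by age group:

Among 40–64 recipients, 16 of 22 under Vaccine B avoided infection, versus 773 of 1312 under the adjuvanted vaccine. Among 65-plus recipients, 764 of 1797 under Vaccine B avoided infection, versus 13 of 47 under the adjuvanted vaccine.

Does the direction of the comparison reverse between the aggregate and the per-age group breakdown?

40–64: Vaccine B 16/22 = 72.7%, the adjuvanted vaccine 773/1312 = 58.9% → Vaccine B
65-plus: Vaccine B 764/1797 = 42.5%, the adjuvanted vaccine 13/47 = 27.7% → Vaccine B
Overall: Vaccine B 780/1819 = 42.9%, the adjuvanted vaccine 786/1359 = 57.8% → the adjuvanted vaccine
Vaccine B wins each age group but the adjuvanted vaccine wins overall — the comparison reverses. Vaccine B's recipients skew toward 65-plus, which has a lower base rate.

Yes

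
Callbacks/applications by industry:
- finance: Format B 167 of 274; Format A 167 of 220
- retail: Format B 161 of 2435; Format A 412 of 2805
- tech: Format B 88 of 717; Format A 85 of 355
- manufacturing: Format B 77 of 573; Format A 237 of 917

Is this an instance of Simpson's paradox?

Finance: Format B 167/274 = 60.9%, Format A 167/220 = 75.9% → Format A
Retail: Format B 161/2435 = 6.6%, Format A 412/2805 = 14.7% → Format A
Tech: Format B 88/717 = 12.3%, Format A 85/355 = 23.9% → Format A
Manufacturing: Format B 77/573 = 13.4%, Format A 237/917 = 25.8% → Format A
Overall: Format B 493/3999 = 12.3%, Format A 901/4297 = 21.0% → Format A
Format A wins overall and in every industry group — no reversal.

No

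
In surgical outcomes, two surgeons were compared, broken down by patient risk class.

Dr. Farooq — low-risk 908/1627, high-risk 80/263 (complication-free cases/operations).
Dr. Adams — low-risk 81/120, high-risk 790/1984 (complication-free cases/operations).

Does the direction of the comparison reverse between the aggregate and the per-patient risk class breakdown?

Low-risk: Dr. Farooq 908/1627 = 55.8%, Dr. Adams 81/120 = 67.5% → Dr. Adams
High-risk: Dr. Farooq 80/263 = 30.4%, Dr. Adams 790/1984 = 39.8% → Dr. Adams
Overall: Dr. Farooq 988/1890 = 52.3%, Dr. Adams 871/2104 = 41.4% → Dr. Farooq
Dr. Adams wins each patient risk group but Dr. Farooq wins overall — the comparison reverses. Dr. Adams's operations skew toward high-risk, which has a lower base rate.

Yes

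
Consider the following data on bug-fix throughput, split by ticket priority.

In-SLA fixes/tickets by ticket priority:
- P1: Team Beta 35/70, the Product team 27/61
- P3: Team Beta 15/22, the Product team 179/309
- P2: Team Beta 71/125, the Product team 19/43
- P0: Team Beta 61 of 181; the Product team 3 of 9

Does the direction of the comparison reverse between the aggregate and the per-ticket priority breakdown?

P1: Team Beta 35/70 = 50.0%, the Product team 27/61 = 44.3% → Team Beta
P3: Team Beta 15/22 = 68.2%, the Product team 179/309 = 57.9% → Team Beta
P2: Team Beta 71/125 = 56.8%, the Product team 19/43 = 44.2% → Team Beta
P0: Team Beta 61/181 = 33.7%, the Product team 3/9 = 33.3% → Team Beta
Overall: Team Beta 182/398 = 45.7%, the Product team 228/422 = 54.0% → the Product team
Team Beta wins each ticket group but the Product team wins overall — the comparison reverses. Team Beta's tickets skew toward P0, which has a lower base rate.

Yes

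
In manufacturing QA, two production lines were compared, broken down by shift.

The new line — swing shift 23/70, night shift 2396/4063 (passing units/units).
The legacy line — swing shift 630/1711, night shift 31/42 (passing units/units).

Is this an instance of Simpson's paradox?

Swing shift: the new line 23/70 = 32.9%, the legacy line 630/1711 = 36.8% → the legacy line
Night shift: the new line 2396/4063 = 59.0%, the legacy line 31/42 = 73.8% → the legacy line
Overall: the new line 2419/4133 = 58.5%, the legacy line 661/1753 = 37.7% → the new line
The legacy line wins each shift group but the new line wins overall — the comparison reverses. The legacy line's units skew toward swing shift, which has a lower base rate.

Yes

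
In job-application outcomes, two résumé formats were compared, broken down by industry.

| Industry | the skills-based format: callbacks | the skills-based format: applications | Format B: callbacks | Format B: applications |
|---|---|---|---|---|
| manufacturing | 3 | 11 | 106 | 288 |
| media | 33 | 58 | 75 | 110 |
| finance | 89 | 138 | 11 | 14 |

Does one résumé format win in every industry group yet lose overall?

Yes

Manufacturing: the skills-based format 3/11 = 27.3%, Format B 106/288 = 36.8% → Format B
Media: the skills-based format 33/58 = 56.9%, Format B 75/110 = 68.2% → Format B
Finance: the skills-based format 89/138 = 64.5%, Format B 11/14 = 78.6% → Format B
Overall: the skills-based format 125/207 = 60.4%, Format B 192/412 = 46.6% → the skills-based format
Format B wins each industry group but the skills-based format wins overall — the comparison reverses. Format B's applications skew toward manufacturing, which has a lower base rate.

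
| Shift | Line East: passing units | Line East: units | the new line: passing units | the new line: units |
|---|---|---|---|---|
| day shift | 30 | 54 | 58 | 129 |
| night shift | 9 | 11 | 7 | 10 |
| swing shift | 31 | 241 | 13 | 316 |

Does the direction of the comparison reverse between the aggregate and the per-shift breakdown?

Day shift: Line East 30/54 = 55.6%, the new line 58/129 = 45.0% → Line East
Night shift: Line East 9/11 = 81.8%, the new line 7/10 = 70.0% → Line East
Swing shift: Line East 31/241 = 12.9%, the new line 13/316 = 4.1% → Line East
Overall: Line East 70/306 = 22.9%, the new line 78/455 = 17.1% → Line East
Line East wins overall and in every shift group — no reversal.

No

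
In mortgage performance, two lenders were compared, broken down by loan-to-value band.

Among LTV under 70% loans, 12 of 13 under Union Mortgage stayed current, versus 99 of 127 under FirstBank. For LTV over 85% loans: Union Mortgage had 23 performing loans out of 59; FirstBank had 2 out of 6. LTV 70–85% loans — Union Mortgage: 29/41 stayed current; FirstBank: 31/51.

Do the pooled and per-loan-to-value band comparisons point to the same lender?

LTV under 70%: Union Mortgage 12/13 = 92.3%, FirstBank 99/127 = 78.0% → Union Mortgage
LTV over 85%: Union Mortgage 23/59 = 39.0%, FirstBank 2/6 = 33.3% → Union Mortgage
LTV 70–85%: Union Mortgage 29/41 = 70.7%, FirstBank 31/51 = 60.8% → Union Mortgage
Overall: Union Mortgage 64/113 = 56.6%, FirstBank 132/184 = 71.7% → FirstBank
Union Mortgage wins each loan-to-value group but FirstBank wins overall — the comparison reverses. Union Mortgage's loans skew toward LTV over 85%, which has a lower base rate.

No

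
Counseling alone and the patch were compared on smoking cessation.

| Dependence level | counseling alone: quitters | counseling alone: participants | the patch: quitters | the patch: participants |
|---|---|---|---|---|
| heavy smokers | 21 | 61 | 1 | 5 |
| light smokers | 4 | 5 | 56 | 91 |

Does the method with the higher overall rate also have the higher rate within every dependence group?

Heavy smokers: counseling alone 21/61 = 34.4%, the patch 1/5 = 20.0% → counseling alone
Light smokers: counseling alone 4/5 = 80.0%, the patch 56/91 = 61.5% → counseling alone
Overall: counseling alone 25/66 = 37.9%, the patch 57/96 = 59.4% → the patch
Counseling alone wins each dependence group but the patch wins overall — the comparison reverses. Counseling alone's participants skew toward heavy smokers, which has a lower base rate.

No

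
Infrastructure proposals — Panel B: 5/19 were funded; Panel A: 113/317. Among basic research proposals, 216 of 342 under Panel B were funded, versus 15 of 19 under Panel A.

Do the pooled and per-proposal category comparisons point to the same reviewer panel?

Infrastructure: Panel B 5/19 = 26.3%, Panel A 113/317 = 35.6% → Panel A
Basic research: Panel B 216/342 = 63.2%, Panel A 15/19 = 78.9% → Panel A
Overall: Panel B 221/361 = 61.2%, Panel A 128/336 = 38.1% → Panel B
Panel A wins each proposal group but Panel B wins overall — the comparison reverses. Panel A's proposals skew toward infrastructure, which has a lower base rate.

No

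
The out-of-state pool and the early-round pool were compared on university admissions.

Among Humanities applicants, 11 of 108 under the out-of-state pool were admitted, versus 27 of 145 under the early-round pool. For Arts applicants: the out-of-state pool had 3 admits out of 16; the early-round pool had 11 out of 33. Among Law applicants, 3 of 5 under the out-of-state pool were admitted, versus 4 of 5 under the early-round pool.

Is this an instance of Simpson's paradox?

Humanities: the out-of-state pool 11/108 = 10.2%, the early-round pool 27/145 = 18.6% → the early-round pool
Arts: the out-of-state pool 3/16 = 18.8%, the early-round pool 11/33 = 33.3% → the early-round pool
Law: the out-of-state pool 3/5 = 60.0%, the early-round pool 4/5 = 80.0% → the early-round pool
Overall: the out-of-state pool 17/129 = 13.2%, the early-round pool 42/183 = 23.0% → the early-round pool
The early-round pool wins overall and in every department group — no reversal.

No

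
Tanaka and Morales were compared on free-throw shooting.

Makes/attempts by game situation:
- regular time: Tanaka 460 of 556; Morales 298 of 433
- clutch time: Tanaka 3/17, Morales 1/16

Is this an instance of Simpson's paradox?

No

Regular time: Tanaka 460/556 = 82.7%, Morales 298/433 = 68.8% → Tanaka
Clutch time: Tanaka 3/17 = 17.6%, Morales 1/16 = 6.2% → Tanaka
Overall: Tanaka 463/573 = 80.8%, Morales 299/449 = 66.6% → Tanaka
Tanaka wins overall and in every game group — no reversal.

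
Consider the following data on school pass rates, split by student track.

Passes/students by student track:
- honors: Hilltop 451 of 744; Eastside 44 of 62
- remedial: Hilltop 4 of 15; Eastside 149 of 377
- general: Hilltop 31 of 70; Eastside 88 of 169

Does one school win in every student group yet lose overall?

Yes

Honors: Hilltop 451/744 = 60.6%, Eastside 44/62 = 71.0% → Eastside
Remedial: Hilltop 4/15 = 26.7%, Eastside 149/377 = 39.5% → Eastside
General: Hilltop 31/70 = 44.3%, Eastside 88/169 = 52.1% → Eastside
Overall: Hilltop 486/829 = 58.6%, Eastside 281/608 = 46.2% → Hilltop
Eastside wins each student group but Hilltop wins overall — the comparison reverses. Eastside's students skew toward remedial, which has a lower base rate.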